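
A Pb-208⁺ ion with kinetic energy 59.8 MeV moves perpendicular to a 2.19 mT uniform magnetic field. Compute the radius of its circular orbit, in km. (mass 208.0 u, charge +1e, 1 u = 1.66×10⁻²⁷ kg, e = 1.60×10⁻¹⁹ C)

r ≈ 7.34 km

Convert the energy: K = 59.8 MeV = 9.57×10^-12 J.
v = √(2K/m) = √(2·9.57×10^-12/3.45×10^-25) = 7.44×10^6 m/s.
r = mv/(qB) = (3.45×10^-25)(7.44×10^6) / [(1×1.60×10^-19)(2.19×10^-3)] = 7340 m.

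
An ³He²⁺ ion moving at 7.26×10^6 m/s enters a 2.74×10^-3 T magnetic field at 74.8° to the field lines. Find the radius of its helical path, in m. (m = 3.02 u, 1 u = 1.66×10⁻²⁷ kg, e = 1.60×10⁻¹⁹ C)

r ≈ 40.1 m

Only the perpendicular component v⊥ = v sin74.8° = 7.01×10^6 m/s is bent by the field.
r = m v⊥ /(qB) = (5.01×10^-27)(7.01×10^6) / [(2×1.60×10^-19)(2.74×10^-3)] = 40.1 m.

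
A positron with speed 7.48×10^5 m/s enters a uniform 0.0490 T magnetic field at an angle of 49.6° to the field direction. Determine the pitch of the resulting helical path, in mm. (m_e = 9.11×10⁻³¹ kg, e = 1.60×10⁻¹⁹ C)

pitch ≈ 0.354 mm

The velocity component along B is v∥ = v cos49.6° = 4.85×10^5 m/s.
The cyclotron period T = 2πm/(qB) = 7.30×10^-10 s is set by m, q, B alone.
Pitch = v∥·T = (4.85×10^5)(7.30×10^-10) = 3.54×10^-4 m.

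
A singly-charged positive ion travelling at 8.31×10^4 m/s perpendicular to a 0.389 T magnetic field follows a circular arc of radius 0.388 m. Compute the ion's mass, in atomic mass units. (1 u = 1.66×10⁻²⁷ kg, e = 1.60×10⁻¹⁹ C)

qvB = mv²/r ⇒ m = qBr/v.
m = (1×1.60×10^-19)(0.389)(0.388) / (8.31×10^4) = 2.91×10^-25 kg = 175 u.

m ≈ 175 u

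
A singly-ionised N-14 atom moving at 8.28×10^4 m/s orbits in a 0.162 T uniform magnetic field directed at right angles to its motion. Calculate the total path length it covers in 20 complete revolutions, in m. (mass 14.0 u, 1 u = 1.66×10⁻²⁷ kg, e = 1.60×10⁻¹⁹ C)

r = mv/(qB) = 0.0742 m, so one revolution covers 2πr = 0.466 m.
In 20 revolutions: L = 20·2πr = 9.33 m.

L ≈ 9.33 m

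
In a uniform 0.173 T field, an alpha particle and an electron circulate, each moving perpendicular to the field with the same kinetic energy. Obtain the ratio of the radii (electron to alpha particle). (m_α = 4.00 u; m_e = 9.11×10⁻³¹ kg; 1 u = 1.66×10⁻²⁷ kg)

ratio ≈ 0.0234

r = √(2mK)/(qB) ⇒ at equal K, r ∝ √m/q.
r_{electron}/r_{alpha particle} = 0.0234.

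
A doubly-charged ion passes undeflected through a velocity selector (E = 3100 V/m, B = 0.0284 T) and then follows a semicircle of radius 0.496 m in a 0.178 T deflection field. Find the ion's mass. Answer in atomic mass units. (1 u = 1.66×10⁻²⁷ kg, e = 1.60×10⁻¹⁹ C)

v = E/B₁ = 1.09×10^5 m/s.
From r = mv/(qB₂), m = qB₂r/v = (2×1.60×10^-19)(0.178)(0.496) / (1.09×10^5) = 2.59×10^-25 kg.
In atomic mass units: m = 2.59×10^-25 / 1.66×10^-27 = 156 u.

m ≈ 156 u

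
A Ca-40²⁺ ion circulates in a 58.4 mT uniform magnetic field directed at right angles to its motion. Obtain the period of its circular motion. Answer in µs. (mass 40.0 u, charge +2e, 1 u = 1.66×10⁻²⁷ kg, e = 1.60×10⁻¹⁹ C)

The cyclotron period is independent of speed: T = 2πm/(qB).
T = 2π(6.64×10^-26) / [(2×1.60×10^-19)(0.0584)] = 2.23×10^-5 s.

T ≈ 22.3 µs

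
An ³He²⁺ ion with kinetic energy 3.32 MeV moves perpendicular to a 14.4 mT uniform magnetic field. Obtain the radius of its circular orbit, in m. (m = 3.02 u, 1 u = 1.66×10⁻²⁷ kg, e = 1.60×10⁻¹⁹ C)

r ≈ 15.8 m

Convert the energy: K = 3.32 MeV = 5.31×10^-13 J.
v = √(2K/m) = √(2·5.31×10^-13/5.01×10^-27) = 1.46×10^7 m/s.
r = mv/(qB) = (5.01×10^-27)(1.46×10^7) / [(2×1.60×10^-19)(0.0144)] = 15.8 m.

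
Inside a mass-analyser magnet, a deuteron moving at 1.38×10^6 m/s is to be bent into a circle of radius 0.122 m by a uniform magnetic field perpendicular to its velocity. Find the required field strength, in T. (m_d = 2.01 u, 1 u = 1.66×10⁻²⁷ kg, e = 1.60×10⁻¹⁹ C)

B ≈ 0.236 T

qvB = mv²/r gives B = mv/(qr).
B = (3.34×10^-27)(1.38×10^6) / [(1×1.60×10^-19)(0.122)] = 0.236 T.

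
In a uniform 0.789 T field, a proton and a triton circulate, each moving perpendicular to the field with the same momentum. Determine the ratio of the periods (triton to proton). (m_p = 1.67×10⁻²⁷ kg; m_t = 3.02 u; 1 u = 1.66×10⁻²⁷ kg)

ratio ≈ 3.00

T = 2πm/(qB) is independent of speed, so T₂/T₁ = (m₂/q₂)/(m₁/q₁).
T_{triton}/T_{proton} = (5.01×10^-27/1e) / (1.67×10^-27/1e) = 3.00.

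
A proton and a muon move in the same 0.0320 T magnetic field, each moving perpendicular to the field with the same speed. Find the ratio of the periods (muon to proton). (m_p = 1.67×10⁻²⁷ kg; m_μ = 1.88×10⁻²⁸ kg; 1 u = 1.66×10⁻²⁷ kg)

ratio ≈ 0.113

T = 2πm/(qB) is independent of speed, so T₂/T₁ = (m₂/q₂)/(m₁/q₁).
T_{muon}/T_{proton} = (1.88×10^-28/1e) / (1.67×10^-27/1e) = 0.113.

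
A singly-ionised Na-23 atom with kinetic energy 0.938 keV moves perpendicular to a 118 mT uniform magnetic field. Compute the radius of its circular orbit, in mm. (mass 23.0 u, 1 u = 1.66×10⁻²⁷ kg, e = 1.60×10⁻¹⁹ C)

r ≈ 179 mm

Convert the energy: K = 0.938 keV = 1.50×10^-16 J.
v = √(2K/m) = √(2·1.50×10^-16/3.82×10^-26) = 8.87×10^4 m/s.
r = mv/(qB) = (3.82×10^-26)(8.87×10^4) / [(1×1.60×10^-19)(0.118)] = 0.179 m.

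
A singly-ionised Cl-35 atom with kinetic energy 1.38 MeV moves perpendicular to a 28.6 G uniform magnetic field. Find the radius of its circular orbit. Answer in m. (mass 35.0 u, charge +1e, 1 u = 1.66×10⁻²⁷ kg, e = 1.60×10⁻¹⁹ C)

r ≈ 350 m

Convert the energy: K = 1.38 MeV = 2.21×10^-13 J.
v = √(2K/m) = √(2·2.21×10^-13/5.81×10^-26) = 2.76×10^6 m/s.
r = mv/(qB) = (5.81×10^-26)(2.76×10^6) / [(1×1.60×10^-19)(2.86×10^-3)] = 350 m.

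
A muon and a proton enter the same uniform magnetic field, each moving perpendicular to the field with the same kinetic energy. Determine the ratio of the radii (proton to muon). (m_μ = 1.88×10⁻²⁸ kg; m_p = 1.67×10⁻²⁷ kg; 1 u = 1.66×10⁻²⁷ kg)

ratio ≈ 2.98

r = √(2mK)/(qB) ⇒ at equal K, r ∝ √m/q.
r_{proton}/r_{muon} = 2.98.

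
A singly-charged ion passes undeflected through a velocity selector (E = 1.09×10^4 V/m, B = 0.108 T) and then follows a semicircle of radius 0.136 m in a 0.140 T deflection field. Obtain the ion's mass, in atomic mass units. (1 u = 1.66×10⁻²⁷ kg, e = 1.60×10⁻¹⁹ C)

v = E/B₁ = 1.01×10^5 m/s.
From r = mv/(qB₂), m = qB₂r/v = (1×1.60×10^-19)(0.140)(0.136) / (1.01×10^5) = 3.02×10^-26 kg.
In atomic mass units: m = 3.02×10^-26 / 1.66×10^-27 = 18.2 u.

m ≈ 18.2 u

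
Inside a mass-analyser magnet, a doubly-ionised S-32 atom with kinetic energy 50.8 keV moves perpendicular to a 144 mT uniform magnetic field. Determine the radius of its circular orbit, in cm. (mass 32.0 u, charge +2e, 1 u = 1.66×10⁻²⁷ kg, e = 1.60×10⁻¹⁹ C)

r ≈ 63.8 cm

Convert the energy: K = 50.8 keV = 8.13×10^-15 J.
v = √(2K/m) = √(2·8.13×10^-15/5.31×10^-26) = 5.53×10^5 m/s.
r = mv/(qB) = (5.31×10^-26)(5.53×10^5) / [(2×1.60×10^-19)(0.144)] = 0.638 m.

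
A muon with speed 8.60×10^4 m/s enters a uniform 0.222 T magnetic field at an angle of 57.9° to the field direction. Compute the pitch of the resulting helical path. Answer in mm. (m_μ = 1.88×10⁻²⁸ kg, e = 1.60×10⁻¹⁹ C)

The velocity component along B is v∥ = v cos57.9° = 4.57×10^4 m/s.
The cyclotron period T = 2πm/(qB) = 3.33×10^-8 s is set by m, q, B alone.
Pitch = v∥·T = (4.57×10^4)(3.33×10^-8) = 1.52×10^-3 m.

pitch ≈ 1.52 mm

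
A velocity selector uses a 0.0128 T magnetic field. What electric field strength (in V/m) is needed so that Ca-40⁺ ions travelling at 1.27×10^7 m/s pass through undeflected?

qE = qvB ⇒ E = vB = (1.27×10^7)(0.0128) = 1.63×10^5 V/m.

E ≈ 1.63×10^5 V/m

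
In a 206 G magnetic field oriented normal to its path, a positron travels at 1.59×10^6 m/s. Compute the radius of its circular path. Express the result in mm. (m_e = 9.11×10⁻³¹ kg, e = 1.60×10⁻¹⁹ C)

The magnetic force provides the centripetal force: qvB = mv²/r, so r = mv/(qB).
r = (9.11×10^-31 kg)(1.59×10^6 m/s) / [(1×1.60×10^-19 C)(0.0206 T)] = 4.39×10^-4 m.

r ≈ 0.439 mm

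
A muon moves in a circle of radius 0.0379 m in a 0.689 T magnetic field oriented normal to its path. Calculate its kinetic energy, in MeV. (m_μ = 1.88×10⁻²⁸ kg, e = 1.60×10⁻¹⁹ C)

v = qBr/m = (1×1.60×10^-19)(0.689)(0.0379) / (1.88×10^-28) = 2.22×10^7 m/s.
K = ½mv² = 0.5·(1.88×10^-28)·(2.22×10^7)² = 4.64×10^-14 J = 0.290 MeV.

K ≈ 0.290 MeV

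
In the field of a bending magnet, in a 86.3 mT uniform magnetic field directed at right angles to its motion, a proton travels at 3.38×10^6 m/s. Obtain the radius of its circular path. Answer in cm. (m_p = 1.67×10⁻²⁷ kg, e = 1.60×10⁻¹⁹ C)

r ≈ 40.9 cm

The magnetic force provides the centripetal force: qvB = mv²/r, so r = mv/(qB).
r = (1.67×10^-27 kg)(3.38×10^6 m/s) / [(1×1.60×10^-19 C)(0.0863 T)] = 0.409 m.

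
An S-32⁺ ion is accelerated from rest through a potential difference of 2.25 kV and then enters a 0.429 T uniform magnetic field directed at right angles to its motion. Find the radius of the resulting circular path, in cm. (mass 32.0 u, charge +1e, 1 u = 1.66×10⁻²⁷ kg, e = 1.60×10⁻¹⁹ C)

The kinetic energy gained is K = qV = (1×1.60×10^-19)(2250) = 3.60×10^-16 J.
v = √(2K/m) = 1.16×10^5 m/s.
r = mv/(qB) = (5.31×10^-26)(1.16×10^5) / [(1×1.60×10^-19)(0.429)] = 0.0901 m.

r ≈ 9.01 cm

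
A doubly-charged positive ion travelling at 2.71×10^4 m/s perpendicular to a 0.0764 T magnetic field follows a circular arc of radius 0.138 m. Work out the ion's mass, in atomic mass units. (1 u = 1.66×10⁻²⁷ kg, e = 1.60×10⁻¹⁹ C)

m ≈ 75.0 u

qvB = mv²/r ⇒ m = qBr/v.
m = (2×1.60×10^-19)(0.0764)(0.138) / (2.71×10^4) = 1.24×10^-25 kg = 75.0 u.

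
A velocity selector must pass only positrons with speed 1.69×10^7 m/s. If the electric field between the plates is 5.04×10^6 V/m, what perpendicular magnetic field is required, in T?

B ≈ 0.298 T

qE = qvB ⇒ B = E/v = (5.04×10^6) / (1.69×10^7) = 0.298 T.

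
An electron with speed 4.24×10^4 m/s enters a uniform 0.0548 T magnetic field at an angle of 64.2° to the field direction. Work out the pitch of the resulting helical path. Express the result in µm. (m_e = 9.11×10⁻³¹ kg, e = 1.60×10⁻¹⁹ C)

The velocity component along B is v∥ = v cos64.2° = 1.85×10^4 m/s.
The cyclotron period T = 2πm/(qB) = 6.53×10^-10 s is set by m, q, B alone.
Pitch = v∥·T = (1.85×10^4)(6.53×10^-10) = 1.20×10^-5 m.

pitch ≈ 12.0 µm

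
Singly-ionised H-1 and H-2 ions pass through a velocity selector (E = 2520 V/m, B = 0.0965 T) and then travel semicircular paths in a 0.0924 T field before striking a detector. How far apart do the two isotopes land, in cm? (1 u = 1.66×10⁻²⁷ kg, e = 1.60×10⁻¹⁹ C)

Both emerge at v = E/B₁ = 2.61×10^4 m/s.
r = mv/(qB₂), so r₁ = 2.93×10^-3 m and r₂ = 5.86×10^-3 m, giving Δr = 2.93×10^-3 m.
After a semicircle each ion lands a diameter 2r from the entry slit, so the separation is 2Δr = 5.86×10^-3 m.

Δd ≈ 0.586 cm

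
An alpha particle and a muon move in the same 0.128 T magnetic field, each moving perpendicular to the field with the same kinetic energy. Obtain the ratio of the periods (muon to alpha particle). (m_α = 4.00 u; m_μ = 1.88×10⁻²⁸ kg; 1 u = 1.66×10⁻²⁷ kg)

T = 2πm/(qB) is independent of speed, so T₂/T₁ = (m₂/q₂)/(m₁/q₁).
T_{muon}/T_{alpha particle} = (1.88×10^-28/1e) / (6.64×10^-27/2e) = 0.0566.

ratio ≈ 0.0566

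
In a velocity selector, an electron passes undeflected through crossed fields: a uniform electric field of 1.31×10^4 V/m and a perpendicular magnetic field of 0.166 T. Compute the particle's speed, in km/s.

v ≈ 78.9 km/s

For zero net force, qE = qvB, so v = E/B.
v = (1.31×10^4) / (0.166) = 7.89×10^4 m/s.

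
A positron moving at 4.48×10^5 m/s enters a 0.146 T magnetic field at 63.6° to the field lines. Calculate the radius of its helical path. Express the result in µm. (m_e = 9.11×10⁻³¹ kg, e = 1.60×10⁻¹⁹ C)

r ≈ 15.6 µm

Only the perpendicular component v⊥ = v sin63.6° = 4.01×10^5 m/s is bent by the field.
r = m v⊥ /(qB) = (9.11×10^-31)(4.01×10^5) / [(1×1.60×10^-19)(0.146)] = 1.56×10^-5 m.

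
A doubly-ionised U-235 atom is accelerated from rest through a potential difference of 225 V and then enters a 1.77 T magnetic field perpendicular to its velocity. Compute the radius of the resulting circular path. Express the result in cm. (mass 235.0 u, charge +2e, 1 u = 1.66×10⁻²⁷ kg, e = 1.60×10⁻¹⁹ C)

The kinetic energy gained is K = qV = (2×1.60×10^-19)(225) = 7.20×10^-17 J.
v = √(2K/m) = 1.92×10^4 m/s.
r = mv/(qB) = (3.90×10^-25)(1.92×10^4) / [(2×1.60×10^-19)(1.77)] = 0.0132 m.

r ≈ 1.32 cm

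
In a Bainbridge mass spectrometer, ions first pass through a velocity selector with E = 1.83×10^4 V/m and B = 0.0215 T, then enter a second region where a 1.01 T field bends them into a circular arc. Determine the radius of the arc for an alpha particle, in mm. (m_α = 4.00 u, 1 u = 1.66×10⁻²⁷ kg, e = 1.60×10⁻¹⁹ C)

r ≈ 17.5 mm

The selector passes v = E/B = 1.83×10^4/0.0215 = 8.51×10^5 m/s.
In the deflection region, r = mv/(qB₂) = (6.64×10^-27)(8.51×10^5) / [(2×1.60×10^-19)(1.01)] = 0.0175 m.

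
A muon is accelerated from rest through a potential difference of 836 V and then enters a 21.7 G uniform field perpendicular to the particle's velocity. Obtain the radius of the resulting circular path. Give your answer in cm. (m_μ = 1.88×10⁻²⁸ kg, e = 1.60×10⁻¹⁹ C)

The kinetic energy gained is K = qV = (1×1.60×10^-19)(836) = 1.34×10^-16 J.
v = √(2K/m) = 1.19×10^6 m/s.
r = mv/(qB) = (1.88×10^-28)(1.19×10^6) / [(1×1.60×10^-19)(2.17×10^-3)] = 0.646 m.

r ≈ 64.6 cm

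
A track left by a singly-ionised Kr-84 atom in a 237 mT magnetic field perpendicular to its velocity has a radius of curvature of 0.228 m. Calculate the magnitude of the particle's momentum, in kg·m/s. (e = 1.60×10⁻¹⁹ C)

p ≈ 8.65×10^-21 kg·m/s

Since qvB = mv²/r, the momentum p = mv = qBr.
p = (1×1.60×10^-19)(0.237)(0.228) = 8.65×10^-21 kg·m/s.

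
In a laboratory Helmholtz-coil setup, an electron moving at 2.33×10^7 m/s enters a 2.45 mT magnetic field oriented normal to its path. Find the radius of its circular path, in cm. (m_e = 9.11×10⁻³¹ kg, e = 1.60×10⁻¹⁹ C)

r ≈ 5.41 cm

The magnetic force provides the centripetal force: qvB = mv²/r, so r = mv/(qB).
r = (9.11×10^-31 kg)(2.33×10^7 m/s) / [(1×1.60×10^-19 C)(2.45×10^-3 T)] = 0.0541 m.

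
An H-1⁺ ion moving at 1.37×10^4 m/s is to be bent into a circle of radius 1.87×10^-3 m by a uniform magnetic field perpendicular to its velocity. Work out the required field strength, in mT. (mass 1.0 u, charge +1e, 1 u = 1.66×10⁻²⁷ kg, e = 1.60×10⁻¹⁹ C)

qvB = mv²/r gives B = mv/(qr).
B = (1.66×10^-27)(1.37×10^4) / [(1×1.60×10^-19)(1.87×10^-3)] = 0.0760 T.

B ≈ 76.0 mT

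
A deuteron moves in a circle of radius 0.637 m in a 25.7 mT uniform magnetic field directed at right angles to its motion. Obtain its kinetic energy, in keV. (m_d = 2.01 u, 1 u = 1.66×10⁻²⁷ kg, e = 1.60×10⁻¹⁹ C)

v = qBr/m = (1×1.60×10^-19)(0.0257)(0.637) / (3.34×10^-27) = 7.85×10^5 m/s.
K = ½mv² = 0.5·(3.34×10^-27)·(7.85×10^5)² = 1.03×10^-15 J = 6.43 keV.

K ≈ 6.43 keV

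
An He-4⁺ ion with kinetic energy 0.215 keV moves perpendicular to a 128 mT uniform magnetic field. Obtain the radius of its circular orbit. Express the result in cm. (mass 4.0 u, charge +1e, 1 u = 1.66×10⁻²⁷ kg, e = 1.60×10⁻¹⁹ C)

Convert the energy: K = 0.215 keV = 3.44×10^-17 J.
v = √(2K/m) = √(2·3.44×10^-17/6.64×10^-27) = 1.02×10^5 m/s.
r = mv/(qB) = (6.64×10^-27)(1.02×10^5) / [(1×1.60×10^-19)(0.128)] = 0.0330 m.

r ≈ 3.30 cm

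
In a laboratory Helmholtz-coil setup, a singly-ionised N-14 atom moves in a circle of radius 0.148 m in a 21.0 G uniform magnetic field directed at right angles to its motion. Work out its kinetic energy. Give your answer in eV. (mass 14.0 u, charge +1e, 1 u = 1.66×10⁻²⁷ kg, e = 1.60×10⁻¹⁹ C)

K ≈ 0.333 eV

v = qBr/m = (1×1.60×10^-19)(2.10×10^-3)(0.148) / (2.32×10^-26) = 2140 m/s.
K = ½mv² = 0.5·(2.32×10^-26)·(2140)² = 5.32×10^-20 J = 0.333 eV.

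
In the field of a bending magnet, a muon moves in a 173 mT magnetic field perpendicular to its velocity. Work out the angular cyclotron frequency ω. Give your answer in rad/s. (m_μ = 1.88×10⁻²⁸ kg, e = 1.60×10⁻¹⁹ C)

ω = qB/m = (1×1.60×10^-19)(0.173) / (1.88×10^-28) = 1.47×10^8 rad/s.

ω ≈ 1.47×10^8 rad/s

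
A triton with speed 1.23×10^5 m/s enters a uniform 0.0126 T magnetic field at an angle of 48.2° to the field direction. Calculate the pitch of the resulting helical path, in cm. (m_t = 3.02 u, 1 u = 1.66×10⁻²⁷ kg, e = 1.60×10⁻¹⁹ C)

The velocity component along B is v∥ = v cos48.2° = 8.20×10^4 m/s.
The cyclotron period T = 2πm/(qB) = 1.56×10^-5 s is set by m, q, B alone.
Pitch = v∥·T = (8.20×10^4)(1.56×10^-5) = 1.28 m.

pitch ≈ 128 cm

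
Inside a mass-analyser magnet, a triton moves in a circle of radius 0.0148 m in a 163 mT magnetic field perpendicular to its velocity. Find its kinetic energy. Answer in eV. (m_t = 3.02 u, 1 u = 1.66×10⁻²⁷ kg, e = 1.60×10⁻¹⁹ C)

K ≈ 92.9 eV

v = qBr/m = (1×1.60×10^-19)(0.163)(0.0148) / (5.01×10^-27) = 7.70×10^4 m/s.
K = ½mv² = 0.5·(5.01×10^-27)·(7.70×10^4)² = 1.49×10^-17 J = 92.9 eV.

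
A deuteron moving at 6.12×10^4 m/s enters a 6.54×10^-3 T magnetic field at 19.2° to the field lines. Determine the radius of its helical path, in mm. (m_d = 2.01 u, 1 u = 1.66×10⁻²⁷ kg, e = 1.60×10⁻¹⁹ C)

Only the perpendicular component v⊥ = v sin19.2° = 2.01×10^4 m/s is bent by the field.
r = m v⊥ /(qB) = (3.34×10^-27)(2.01×10^4) / [(1×1.60×10^-19)(6.54×10^-3)] = 0.0642 m.

r ≈ 64.2 mm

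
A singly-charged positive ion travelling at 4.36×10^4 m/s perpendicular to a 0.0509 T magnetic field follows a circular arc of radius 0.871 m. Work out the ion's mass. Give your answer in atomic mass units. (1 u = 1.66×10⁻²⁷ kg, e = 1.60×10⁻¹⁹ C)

qvB = mv²/r ⇒ m = qBr/v.
m = (1×1.60×10^-19)(0.0509)(0.871) / (4.36×10^4) = 1.63×10^-25 kg = 98.0 u.

m ≈ 98.0 u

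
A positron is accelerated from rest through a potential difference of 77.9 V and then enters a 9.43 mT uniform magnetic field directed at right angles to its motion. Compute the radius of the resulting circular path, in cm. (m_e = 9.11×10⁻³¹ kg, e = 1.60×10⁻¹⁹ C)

r ≈ 0.316 cm

The kinetic energy gained is K = qV = (1×1.60×10^-19)(77.9) = 1.25×10^-17 J.
v = √(2K/m) = 5.23×10^6 m/s.
r = mv/(qB) = (9.11×10^-31)(5.23×10^6) / [(1×1.60×10^-19)(9.43×10^-3)] = 3.16×10^-3 m.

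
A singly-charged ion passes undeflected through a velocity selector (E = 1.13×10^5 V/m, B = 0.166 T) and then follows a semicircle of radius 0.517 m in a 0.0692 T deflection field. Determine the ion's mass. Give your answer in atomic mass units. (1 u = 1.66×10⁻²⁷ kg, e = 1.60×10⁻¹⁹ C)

v = E/B₁ = 6.81×10^5 m/s.
From r = mv/(qB₂), m = qB₂r/v = (1×1.60×10^-19)(0.0692)(0.517) / (6.81×10^5) = 8.41×10^-27 kg.
In atomic mass units: m = 8.41×10^-27 / 1.66×10^-27 = 5.07 u.

m ≈ 5.07 u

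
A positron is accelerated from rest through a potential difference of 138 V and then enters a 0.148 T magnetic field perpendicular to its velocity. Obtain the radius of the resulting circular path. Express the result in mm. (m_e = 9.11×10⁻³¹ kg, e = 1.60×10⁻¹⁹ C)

The kinetic energy gained is K = qV = (1×1.60×10^-19)(138) = 2.21×10^-17 J.
v = √(2K/m) = 6.96×10^6 m/s.
r = mv/(qB) = (9.11×10^-31)(6.96×10^6) / [(1×1.60×10^-19)(0.148)] = 2.68×10^-4 m.

r ≈ 0.268 mm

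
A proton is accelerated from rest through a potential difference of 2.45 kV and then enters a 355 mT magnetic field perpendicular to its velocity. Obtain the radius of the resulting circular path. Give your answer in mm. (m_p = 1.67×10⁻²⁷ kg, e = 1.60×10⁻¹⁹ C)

r ≈ 20.1 mm

The kinetic energy gained is K = qV = (1×1.60×10^-19)(2450) = 3.92×10^-16 J.
v = √(2K/m) = 6.85×10^5 m/s.
r = mv/(qB) = (1.67×10^-27)(6.85×10^5) / [(1×1.60×10^-19)(0.355)] = 0.0201 m.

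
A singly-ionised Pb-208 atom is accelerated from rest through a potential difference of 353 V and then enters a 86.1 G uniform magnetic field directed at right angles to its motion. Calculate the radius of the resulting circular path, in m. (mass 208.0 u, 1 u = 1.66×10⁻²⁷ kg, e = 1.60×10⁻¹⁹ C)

The kinetic energy gained is K = qV = (1×1.60×10^-19)(353) = 5.65×10^-17 J.
v = √(2K/m) = 1.81×10^4 m/s.
r = mv/(qB) = (3.45×10^-25)(1.81×10^4) / [(1×1.60×10^-19)(8.61×10^-3)] = 4.53 m.

r ≈ 4.53 m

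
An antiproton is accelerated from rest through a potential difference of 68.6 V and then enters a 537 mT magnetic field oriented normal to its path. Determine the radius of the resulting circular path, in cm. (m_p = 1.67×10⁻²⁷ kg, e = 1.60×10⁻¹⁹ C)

r ≈ 0.223 cm

The kinetic energy gained is K = qV = (1×1.60×10^-19)(68.6) = 1.10×10^-17 J.
v = √(2K/m) = 1.15×10^5 m/s.
r = mv/(qB) = (1.67×10^-27)(1.15×10^5) / [(1×1.60×10^-19)(0.537)] = 2.23×10^-3 m.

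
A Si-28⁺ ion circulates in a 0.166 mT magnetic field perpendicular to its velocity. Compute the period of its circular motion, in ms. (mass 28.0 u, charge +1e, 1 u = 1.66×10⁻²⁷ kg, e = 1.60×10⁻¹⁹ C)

T ≈ 11.0 ms

The cyclotron period is independent of speed: T = 2πm/(qB).
T = 2π(4.65×10^-26) / [(1×1.60×10^-19)(1.66×10^-4)] = 0.0110 s.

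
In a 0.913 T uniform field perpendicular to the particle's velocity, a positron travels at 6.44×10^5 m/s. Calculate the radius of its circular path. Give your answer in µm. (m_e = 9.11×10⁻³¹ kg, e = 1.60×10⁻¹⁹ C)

r ≈ 4.02 µm

The magnetic force provides the centripetal force: qvB = mv²/r, so r = mv/(qB).
r = (9.11×10^-31 kg)(6.44×10^5 m/s) / [(1×1.60×10^-19 C)(0.913 T)] = 4.02×10^-6 m.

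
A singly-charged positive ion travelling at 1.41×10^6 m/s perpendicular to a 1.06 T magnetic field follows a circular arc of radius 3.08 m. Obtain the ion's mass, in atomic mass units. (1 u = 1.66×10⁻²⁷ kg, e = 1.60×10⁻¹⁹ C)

m ≈ 223 u

qvB = mv²/r ⇒ m = qBr/v.
m = (1×1.60×10^-19)(1.06)(3.08) / (1.41×10^6) = 3.70×10^-25 kg = 223 u.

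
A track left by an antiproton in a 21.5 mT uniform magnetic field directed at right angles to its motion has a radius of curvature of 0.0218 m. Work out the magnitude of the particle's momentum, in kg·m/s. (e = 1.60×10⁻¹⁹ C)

Since qvB = mv²/r, the momentum p = mv = qBr.
p = (1×1.60×10^-19)(0.0215)(0.0218) = 7.50×10^-23 kg·m/s.

p ≈ 7.50×10^-23 kg·m/s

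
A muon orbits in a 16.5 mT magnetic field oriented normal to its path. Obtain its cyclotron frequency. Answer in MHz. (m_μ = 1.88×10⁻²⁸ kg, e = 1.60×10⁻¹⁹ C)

f ≈ 2.23 MHz

f = qB/(2πm) = (1×1.60×10^-19)(0.0165) / [2π(1.88×10^-28)] = 2.23×10^6 Hz.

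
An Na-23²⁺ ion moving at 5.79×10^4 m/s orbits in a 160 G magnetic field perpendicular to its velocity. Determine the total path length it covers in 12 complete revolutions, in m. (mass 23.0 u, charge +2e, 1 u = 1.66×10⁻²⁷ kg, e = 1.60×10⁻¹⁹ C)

r = mv/(qB) = 0.432 m, so one revolution covers 2πr = 2.71 m.
In 12 revolutions: L = 12·2πr = 32.6 m.

L ≈ 32.6 m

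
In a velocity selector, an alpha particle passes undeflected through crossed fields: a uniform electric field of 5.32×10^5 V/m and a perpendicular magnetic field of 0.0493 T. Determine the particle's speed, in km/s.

For zero net force, qE = qvB, so v = E/B.
v = (5.32×10^5) / (0.0493) = 1.08×10^7 m/s.

v ≈ 10800 km/s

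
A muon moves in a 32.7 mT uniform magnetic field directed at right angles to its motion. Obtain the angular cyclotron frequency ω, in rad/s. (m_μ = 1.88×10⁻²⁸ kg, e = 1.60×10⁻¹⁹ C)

ω ≈ 2.78×10^7 rad/s

ω = qB/m = (1×1.60×10^-19)(0.0327) / (1.88×10^-28) = 2.78×10^7 rad/s.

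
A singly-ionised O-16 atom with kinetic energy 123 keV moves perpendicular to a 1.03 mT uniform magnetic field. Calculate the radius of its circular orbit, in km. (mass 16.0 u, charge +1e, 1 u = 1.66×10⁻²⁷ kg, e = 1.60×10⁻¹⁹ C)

Convert the energy: K = 123 keV = 1.97×10^-14 J.
v = √(2K/m) = √(2·1.97×10^-14/2.66×10^-26) = 1.22×10^6 m/s.
r = mv/(qB) = (2.66×10^-26)(1.22×10^6) / [(1×1.60×10^-19)(1.03×10^-3)] = 196 m.

r ≈ 0.196 km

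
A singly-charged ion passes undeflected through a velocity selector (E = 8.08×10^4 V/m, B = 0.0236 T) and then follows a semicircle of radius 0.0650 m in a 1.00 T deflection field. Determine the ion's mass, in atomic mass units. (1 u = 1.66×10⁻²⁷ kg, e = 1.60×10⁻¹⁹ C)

v = E/B₁ = 3.42×10^6 m/s.
From r = mv/(qB₂), m = qB₂r/v = (1×1.60×10^-19)(1.00)(0.0650) / (3.42×10^6) = 3.04×10^-27 kg.
In atomic mass units: m = 3.04×10^-27 / 1.66×10^-27 = 1.83 u.

m ≈ 1.83 u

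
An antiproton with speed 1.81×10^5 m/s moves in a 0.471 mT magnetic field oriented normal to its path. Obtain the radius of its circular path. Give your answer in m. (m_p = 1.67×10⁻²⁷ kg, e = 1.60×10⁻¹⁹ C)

r ≈ 4.01 m

The magnetic force provides the centripetal force: qvB = mv²/r, so r = mv/(qB).
r = (1.67×10^-27 kg)(1.81×10^5 m/s) / [(1×1.60×10^-19 C)(4.71×10^-4 T)] = 4.01 m.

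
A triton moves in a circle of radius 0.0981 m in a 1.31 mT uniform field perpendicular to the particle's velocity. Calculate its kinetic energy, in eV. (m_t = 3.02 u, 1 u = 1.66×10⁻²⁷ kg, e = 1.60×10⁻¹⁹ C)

K ≈ 0.264 eV

v = qBr/m = (1×1.60×10^-19)(1.31×10^-3)(0.0981) / (5.01×10^-27) = 4100 m/s.
K = ½mv² = 0.5·(5.01×10^-27)·(4100)² = 4.22×10^-20 J = 0.264 eV.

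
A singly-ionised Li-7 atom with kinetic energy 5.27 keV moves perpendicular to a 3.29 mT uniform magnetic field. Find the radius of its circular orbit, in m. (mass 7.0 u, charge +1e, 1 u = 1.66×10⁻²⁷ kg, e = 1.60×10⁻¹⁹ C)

Convert the energy: K = 5.27 keV = 8.43×10^-16 J.
v = √(2K/m) = √(2·8.43×10^-16/1.16×10^-26) = 3.81×10^5 m/s.
r = mv/(qB) = (1.16×10^-26)(3.81×10^5) / [(1×1.60×10^-19)(3.29×10^-3)] = 8.41 m.

r ≈ 8.41 m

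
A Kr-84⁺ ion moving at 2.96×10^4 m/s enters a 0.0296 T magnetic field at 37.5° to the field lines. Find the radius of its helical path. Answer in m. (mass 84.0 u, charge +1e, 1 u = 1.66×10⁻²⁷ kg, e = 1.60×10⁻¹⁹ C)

r ≈ 0.531 m

Only the perpendicular component v⊥ = v sin37.5° = 1.80×10^4 m/s is bent by the field.
r = m v⊥ /(qB) = (1.39×10^-25)(1.80×10^4) / [(1×1.60×10^-19)(0.0296)] = 0.531 m.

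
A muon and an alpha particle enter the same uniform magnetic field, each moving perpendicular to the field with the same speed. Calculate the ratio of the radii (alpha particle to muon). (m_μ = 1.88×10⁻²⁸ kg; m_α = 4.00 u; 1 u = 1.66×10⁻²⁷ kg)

r = mv/(qB) ⇒ at equal v, r ∝ m/q.
r_{alpha particle}/r_{muon} = 17.7.

ratio ≈ 17.7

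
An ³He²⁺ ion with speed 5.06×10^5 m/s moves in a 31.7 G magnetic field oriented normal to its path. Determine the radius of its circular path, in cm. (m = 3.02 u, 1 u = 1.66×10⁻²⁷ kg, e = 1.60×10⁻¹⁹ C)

The magnetic force provides the centripetal force: qvB = mv²/r, so r = mv/(qB).
r = (5.01×10^-27 kg)(5.06×10^5 m/s) / [(2×1.60×10^-19 C)(3.17×10^-3 T)] = 2.50 m.

r ≈ 250 cm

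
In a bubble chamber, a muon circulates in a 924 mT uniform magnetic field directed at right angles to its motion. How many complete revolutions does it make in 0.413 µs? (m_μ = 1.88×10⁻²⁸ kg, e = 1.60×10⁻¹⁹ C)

N = 51

T = 2πm/(qB) = 2π(1.88×10^-28) / [(1×1.60×10^-19)(0.924)] = 7.9900×10^-9 s.
N = t/T = 4.13×10^-7 / 7.9900×10^-9 ≈ 51.69, so 51 complete revolutions.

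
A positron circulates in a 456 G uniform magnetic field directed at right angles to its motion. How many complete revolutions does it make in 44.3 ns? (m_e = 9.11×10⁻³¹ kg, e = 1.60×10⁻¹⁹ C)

N = 56

T = 2πm/(qB) = 2π(9.11×10^-31) / [(1×1.60×10^-19)(0.0456)] = 7.8454×10^-10 s.
N = t/T = 4.43×10^-8 / 7.8454×10^-10 ≈ 56.47, so 56 complete revolutions.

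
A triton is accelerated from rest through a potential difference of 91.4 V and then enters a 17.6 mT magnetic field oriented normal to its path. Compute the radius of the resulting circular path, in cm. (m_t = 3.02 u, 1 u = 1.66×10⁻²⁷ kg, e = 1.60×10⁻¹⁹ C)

r ≈ 13.6 cm

The kinetic energy gained is K = qV = (1×1.60×10^-19)(91.4) = 1.46×10^-17 J.
v = √(2K/m) = 7.64×10^4 m/s.
r = mv/(qB) = (5.01×10^-27)(7.64×10^4) / [(1×1.60×10^-19)(0.0176)] = 0.136 m.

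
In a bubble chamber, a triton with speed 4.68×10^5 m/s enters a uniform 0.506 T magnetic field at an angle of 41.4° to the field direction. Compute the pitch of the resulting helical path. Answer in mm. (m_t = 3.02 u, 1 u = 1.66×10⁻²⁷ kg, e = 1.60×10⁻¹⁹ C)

The velocity component along B is v∥ = v cos41.4° = 3.51×10^5 m/s.
The cyclotron period T = 2πm/(qB) = 3.89×10^-7 s is set by m, q, B alone.
Pitch = v∥·T = (3.51×10^5)(3.89×10^-7) = 0.137 m.

pitch ≈ 137 mm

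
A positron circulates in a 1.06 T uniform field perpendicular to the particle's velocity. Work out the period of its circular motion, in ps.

T ≈ 33.7 ps

The cyclotron period is independent of speed: T = 2πm/(qB).
T = 2π(9.11×10^-31) / [(1×1.60×10^-19)(1.06)] = 3.37×10^-11 s.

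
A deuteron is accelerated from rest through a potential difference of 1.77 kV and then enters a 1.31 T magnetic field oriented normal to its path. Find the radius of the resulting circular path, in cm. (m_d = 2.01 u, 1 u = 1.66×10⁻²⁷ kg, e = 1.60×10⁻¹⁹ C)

The kinetic energy gained is K = qV = (1×1.60×10^-19)(1770) = 2.83×10^-16 J.
v = √(2K/m) = 4.12×10^5 m/s.
r = mv/(qB) = (3.34×10^-27)(4.12×10^5) / [(1×1.60×10^-19)(1.31)] = 6.56×10^-3 m.

r ≈ 0.656 cm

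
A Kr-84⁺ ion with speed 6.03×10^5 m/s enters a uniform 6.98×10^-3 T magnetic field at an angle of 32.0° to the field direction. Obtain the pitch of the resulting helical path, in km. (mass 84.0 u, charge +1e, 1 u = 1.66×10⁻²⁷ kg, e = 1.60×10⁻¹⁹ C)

pitch ≈ 0.401 km

The velocity component along B is v∥ = v cos32.0° = 5.11×10^5 m/s.
The cyclotron period T = 2πm/(qB) = 7.84×10^-4 s is set by m, q, B alone.
Pitch = v∥·T = (5.11×10^5)(7.84×10^-4) = 401 m.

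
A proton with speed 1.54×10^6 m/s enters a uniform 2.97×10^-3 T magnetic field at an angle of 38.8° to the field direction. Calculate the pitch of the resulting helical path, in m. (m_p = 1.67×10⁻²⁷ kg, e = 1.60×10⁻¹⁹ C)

pitch ≈ 26.5 m

The velocity component along B is v∥ = v cos38.8° = 1.20×10^6 m/s.
The cyclotron period T = 2πm/(qB) = 2.21×10^-5 s is set by m, q, B alone.
Pitch = v∥·T = (1.20×10^6)(2.21×10^-5) = 26.5 m.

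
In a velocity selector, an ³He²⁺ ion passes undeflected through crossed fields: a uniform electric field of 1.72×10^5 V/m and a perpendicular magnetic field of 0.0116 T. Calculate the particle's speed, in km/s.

v ≈ 14800 km/s

For zero net force, qE = qvB, so v = E/B.
v = (1.72×10^5) / (0.0116) = 1.48×10^7 m/s.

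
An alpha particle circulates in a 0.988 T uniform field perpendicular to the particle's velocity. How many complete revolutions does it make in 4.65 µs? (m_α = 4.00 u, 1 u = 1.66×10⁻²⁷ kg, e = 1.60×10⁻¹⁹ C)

N = 35

T = 2πm/(qB) = 2π(6.64×10^-27) / [(2×1.60×10^-19)(0.988)] = 1.3196×10^-7 s.
N = t/T = 4.65×10^-6 / 1.3196×10^-7 ≈ 35.24, so 35 complete revolutions.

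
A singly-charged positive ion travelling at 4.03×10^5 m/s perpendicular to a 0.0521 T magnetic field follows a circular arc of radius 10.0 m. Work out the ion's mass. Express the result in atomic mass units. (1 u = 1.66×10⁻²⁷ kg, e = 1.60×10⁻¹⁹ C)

qvB = mv²/r ⇒ m = qBr/v.
m = (1×1.60×10^-19)(0.0521)(10.0) / (4.03×10^5) = 2.07×10^-25 kg = 125 u.

m ≈ 125 u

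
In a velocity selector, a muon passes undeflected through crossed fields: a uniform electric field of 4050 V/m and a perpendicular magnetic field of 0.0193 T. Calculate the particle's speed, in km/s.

For zero net force, qE = qvB, so v = E/B.
v = (4050) / (0.0193) = 2.10×10^5 m/s.

v ≈ 210 km/s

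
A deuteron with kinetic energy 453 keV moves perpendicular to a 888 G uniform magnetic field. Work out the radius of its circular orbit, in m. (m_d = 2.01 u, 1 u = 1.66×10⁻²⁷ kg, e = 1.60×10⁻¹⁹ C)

r ≈ 1.55 m

Convert the energy: K = 453 keV = 7.25×10^-14 J.
v = √(2K/m) = √(2·7.25×10^-14/3.34×10^-27) = 6.59×10^6 m/s.
r = mv/(qB) = (3.34×10^-27)(6.59×10^6) / [(1×1.60×10^-19)(0.0888)] = 1.55 m.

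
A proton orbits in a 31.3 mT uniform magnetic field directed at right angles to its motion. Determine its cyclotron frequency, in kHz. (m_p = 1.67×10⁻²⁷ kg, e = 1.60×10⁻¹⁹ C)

f = qB/(2πm) = (1×1.60×10^-19)(0.0313) / [2π(1.67×10^-27)] = 4.77×10^5 Hz.

f ≈ 477 kHz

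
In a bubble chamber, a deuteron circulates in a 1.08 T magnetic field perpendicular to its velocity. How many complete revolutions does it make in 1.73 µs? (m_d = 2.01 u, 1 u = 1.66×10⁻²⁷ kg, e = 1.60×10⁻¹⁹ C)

N = 14

T = 2πm/(qB) = 2π(3.3366×10^-27) / [(1×1.60×10^-19)(1.08)] = 1.2132×10^-7 s.
N = t/T = 1.73×10^-6 / 1.2132×10^-7 ≈ 14.26, so 14 complete revolutions.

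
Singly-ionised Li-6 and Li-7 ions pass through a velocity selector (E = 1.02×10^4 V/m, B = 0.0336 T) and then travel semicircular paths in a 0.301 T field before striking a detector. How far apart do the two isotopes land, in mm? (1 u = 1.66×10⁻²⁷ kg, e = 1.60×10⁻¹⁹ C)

Both emerge at v = E/B₁ = 3.04×10^5 m/s.
r = mv/(qB₂), so r₁ = 0.0628 m and r₂ = 0.0732 m, giving Δr = 0.0105 m.
After a semicircle each ion lands a diameter 2r from the entry slit, so the separation is 2Δr = 0.0209 m.

Δd ≈ 20.9 mm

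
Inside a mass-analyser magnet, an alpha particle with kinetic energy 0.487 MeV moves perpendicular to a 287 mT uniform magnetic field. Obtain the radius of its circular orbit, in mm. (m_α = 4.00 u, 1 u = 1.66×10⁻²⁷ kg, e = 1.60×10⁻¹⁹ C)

Convert the energy: K = 0.487 MeV = 7.79×10^-14 J.
v = √(2K/m) = √(2·7.79×10^-14/6.64×10^-27) = 4.84×10^6 m/s.
r = mv/(qB) = (6.64×10^-27)(4.84×10^6) / [(2×1.60×10^-19)(0.287)] = 0.350 m.

r ≈ 350 mm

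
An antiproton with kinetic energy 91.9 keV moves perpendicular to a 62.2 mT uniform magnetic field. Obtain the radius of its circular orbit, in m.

Convert the energy: K = 91.9 keV = 1.47×10^-14 J.
v = √(2K/m) = √(2·1.47×10^-14/1.67×10^-27) = 4.20×10^6 m/s.
r = mv/(qB) = (1.67×10^-27)(4.20×10^6) / [(1×1.60×10^-19)(0.0622)] = 0.704 m.

r ≈ 0.704 m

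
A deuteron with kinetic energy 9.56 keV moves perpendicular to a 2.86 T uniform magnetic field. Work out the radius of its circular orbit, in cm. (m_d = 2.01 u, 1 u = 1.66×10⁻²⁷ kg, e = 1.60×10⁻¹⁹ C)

Convert the energy: K = 9.56 keV = 1.53×10^-15 J.
v = √(2K/m) = √(2·1.53×10^-15/3.34×10^-27) = 9.58×10^5 m/s.
r = mv/(qB) = (3.34×10^-27)(9.58×10^5) / [(1×1.60×10^-19)(2.86)] = 6.98×10^-3 m.

r ≈ 0.698 cm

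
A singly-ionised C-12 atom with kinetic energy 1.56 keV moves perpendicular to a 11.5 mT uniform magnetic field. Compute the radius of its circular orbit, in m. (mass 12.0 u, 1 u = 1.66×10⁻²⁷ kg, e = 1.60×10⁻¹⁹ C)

Convert the energy: K = 1.56 keV = 2.50×10^-16 J.
v = √(2K/m) = √(2·2.50×10^-16/1.99×10^-26) = 1.58×10^5 m/s.
r = mv/(qB) = (1.99×10^-26)(1.58×10^5) / [(1×1.60×10^-19)(0.0115)] = 1.71 m.

r ≈ 1.71 m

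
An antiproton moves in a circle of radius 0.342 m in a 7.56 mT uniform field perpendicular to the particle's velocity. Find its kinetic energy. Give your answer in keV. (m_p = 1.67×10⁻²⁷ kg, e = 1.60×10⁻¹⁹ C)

v = qBr/m = (1×1.60×10^-19)(7.56×10^-3)(0.342) / (1.67×10^-27) = 2.48×10^5 m/s.
K = ½mv² = 0.5·(1.67×10^-27)·(2.48×10^5)² = 5.12×10^-17 J = 0.320 keV.

K ≈ 0.320 keV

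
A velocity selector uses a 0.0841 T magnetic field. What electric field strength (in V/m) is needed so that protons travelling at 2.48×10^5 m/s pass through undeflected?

E ≈ 2.09×10^4 V/m

qE = qvB ⇒ E = vB = (2.48×10^5)(0.0841) = 2.09×10^4 V/m.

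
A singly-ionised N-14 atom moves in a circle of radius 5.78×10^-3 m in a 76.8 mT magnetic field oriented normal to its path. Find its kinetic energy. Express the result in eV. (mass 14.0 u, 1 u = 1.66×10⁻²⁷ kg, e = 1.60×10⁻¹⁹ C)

K ≈ 0.678 eV

v = qBr/m = (1×1.60×10^-19)(0.0768)(5.78×10^-3) / (2.32×10^-26) = 3060 m/s.
K = ½mv² = 0.5·(2.32×10^-26)·(3060)² = 1.09×10^-19 J = 0.678 eV.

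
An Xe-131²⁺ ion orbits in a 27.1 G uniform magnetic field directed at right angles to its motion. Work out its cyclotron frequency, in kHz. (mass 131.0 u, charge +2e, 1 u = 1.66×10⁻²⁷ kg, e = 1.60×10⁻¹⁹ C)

f = qB/(2πm) = (2×1.60×10^-19)(2.71×10^-3) / [2π(2.17×10^-25)] = 635 Hz.

f ≈ 0.635 kHz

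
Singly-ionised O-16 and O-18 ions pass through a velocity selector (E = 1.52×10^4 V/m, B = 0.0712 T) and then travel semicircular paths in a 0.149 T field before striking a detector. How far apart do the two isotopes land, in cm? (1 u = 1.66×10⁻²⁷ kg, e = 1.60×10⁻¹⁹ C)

Δd ≈ 5.95 cm

Both emerge at v = E/B₁ = 2.13×10^5 m/s.
r = mv/(qB₂), so r₁ = 0.2378 m and r₂ = 0.2676 m, giving Δr = 0.0297 m.
After a semicircle each ion lands a diameter 2r from the entry slit, so the separation is 2Δr = 0.0595 m.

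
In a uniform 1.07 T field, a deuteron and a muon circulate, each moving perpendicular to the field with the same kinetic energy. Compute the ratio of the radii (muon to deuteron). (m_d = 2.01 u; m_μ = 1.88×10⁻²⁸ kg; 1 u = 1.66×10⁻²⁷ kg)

ratio ≈ 0.237

r = √(2mK)/(qB) ⇒ at equal K, r ∝ √m/q.
r_{muon}/r_{deuteron} = 0.237.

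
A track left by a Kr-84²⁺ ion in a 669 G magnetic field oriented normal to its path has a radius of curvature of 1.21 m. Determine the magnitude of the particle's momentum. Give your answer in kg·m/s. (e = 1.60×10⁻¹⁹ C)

Since qvB = mv²/r, the momentum p = mv = qBr.
p = (2×1.60×10^-19)(0.0669)(1.21) = 2.59×10^-20 kg·m/s.

p ≈ 2.59×10^-20 kg·m/s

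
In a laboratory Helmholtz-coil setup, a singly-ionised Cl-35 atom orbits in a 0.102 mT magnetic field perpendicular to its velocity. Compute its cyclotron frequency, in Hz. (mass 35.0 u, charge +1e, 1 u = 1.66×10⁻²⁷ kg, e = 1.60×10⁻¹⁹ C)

f = qB/(2πm) = (1×1.60×10^-19)(1.02×10^-4) / [2π(5.81×10^-26)] = 44.7 Hz.

f ≈ 44.7 Hz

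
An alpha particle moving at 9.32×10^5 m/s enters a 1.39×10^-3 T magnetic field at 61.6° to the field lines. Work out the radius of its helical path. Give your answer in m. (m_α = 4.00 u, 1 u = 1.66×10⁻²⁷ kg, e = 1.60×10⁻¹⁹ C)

r ≈ 12.2 m

Only the perpendicular component v⊥ = v sin61.6° = 8.20×10^5 m/s is bent by the field.
r = m v⊥ /(qB) = (6.64×10^-27)(8.20×10^5) / [(2×1.60×10^-19)(1.39×10^-3)] = 12.2 m.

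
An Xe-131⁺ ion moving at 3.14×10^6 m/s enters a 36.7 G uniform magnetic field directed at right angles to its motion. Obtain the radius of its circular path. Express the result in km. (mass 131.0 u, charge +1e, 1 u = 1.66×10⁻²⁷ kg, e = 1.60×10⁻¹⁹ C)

The magnetic force provides the centripetal force: qvB = mv²/r, so r = mv/(qB).
r = (2.17×10^-25 kg)(3.14×10^6 m/s) / [(1×1.60×10^-19 C)(3.67×10^-3 T)] = 1160 m.

r ≈ 1.16 km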